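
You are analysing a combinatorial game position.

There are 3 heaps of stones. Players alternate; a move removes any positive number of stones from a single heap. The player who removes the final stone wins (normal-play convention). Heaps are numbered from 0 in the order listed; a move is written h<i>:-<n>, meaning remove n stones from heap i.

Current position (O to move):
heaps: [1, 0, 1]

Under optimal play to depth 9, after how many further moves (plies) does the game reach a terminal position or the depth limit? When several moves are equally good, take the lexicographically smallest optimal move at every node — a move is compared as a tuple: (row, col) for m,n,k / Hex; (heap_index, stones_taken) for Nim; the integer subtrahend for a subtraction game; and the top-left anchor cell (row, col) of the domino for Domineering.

p1 O@[(1,0,1)]: h0:-1[(0,0,1)]-1* h2:-1[(1,0,0)]-1
p2 X@[(0,0,1)]: h2:-1[(0,0,0)]+1*
p3 O@[(0,0,0)] terminal -1; root [(1,0,1)] d9

PV length from [(1,0,1)]: 2 plies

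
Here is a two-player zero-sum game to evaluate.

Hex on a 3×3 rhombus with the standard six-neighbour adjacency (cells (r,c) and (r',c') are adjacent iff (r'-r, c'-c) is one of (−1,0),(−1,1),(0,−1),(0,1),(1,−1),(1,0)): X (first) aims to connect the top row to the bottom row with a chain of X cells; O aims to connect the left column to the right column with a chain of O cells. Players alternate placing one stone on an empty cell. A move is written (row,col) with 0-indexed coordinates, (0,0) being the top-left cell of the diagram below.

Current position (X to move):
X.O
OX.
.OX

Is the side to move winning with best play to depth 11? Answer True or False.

X winning at [X.O/OX./.OX]: True

ply 1, X at X.O/OX./.OX | (0,1)=+1→XXO/OX./.OX*; (1,2)=-1→X.O/OXX/.OX; (2,0)=-1→X.O/OX./XOX
ply 2, O at XXO/OX./.OX | (1,2)=-1→XXO/OXO/.OX*; (2,0)=-1→XXO/OX./OOX
ply 3, X at XXO/OXO/.OX | (2,0)=+1→XXO/OXO/XOX*
ply 4: XXO/OXO/XOX is terminal -1 (O); from X.O/OX./.OX depth 11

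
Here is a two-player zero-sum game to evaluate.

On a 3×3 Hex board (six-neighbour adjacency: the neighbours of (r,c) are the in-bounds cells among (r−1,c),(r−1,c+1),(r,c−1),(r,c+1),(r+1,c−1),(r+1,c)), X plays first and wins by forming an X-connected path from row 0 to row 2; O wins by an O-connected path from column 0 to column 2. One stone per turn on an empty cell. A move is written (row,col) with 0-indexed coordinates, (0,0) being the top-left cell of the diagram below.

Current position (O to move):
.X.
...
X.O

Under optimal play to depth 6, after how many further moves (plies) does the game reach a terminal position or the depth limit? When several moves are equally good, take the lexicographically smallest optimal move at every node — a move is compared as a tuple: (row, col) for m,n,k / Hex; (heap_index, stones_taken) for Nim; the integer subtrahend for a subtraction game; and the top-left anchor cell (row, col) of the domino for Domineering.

p1 O@[.X./.../X.O]: (0,0)[OX./.../X.O]-1* (0,2)[.XO/.../X.O]-1 (1,0)[.X./O../X.O]-1 (1,1)[.X./.O./X.O]-1 (1,2)[.X./..O/X.O]-1 (2,1)[.X./.../XOO]-1
p2 X@[OX./.../X.O]: (0,2)[OXX/.../X.O]+1* (1,0)[OX./X../X.O]+1 (1,1)[OX./.X./X.O]+1 (1,2)[OX./..X/X.O]+1 (2,1)[OX./.../XXO]+1
p3 O@[OXX/.../X.O]: (1,0)[OXX/O../X.O]-1* (1,1)[OXX/.O./X.O]-1 (1,2)[OXX/..O/X.O]-1 (2,1)[OXX/.../XOO]-1
p4 X@[OXX/O../X.O]: (1,1)[OXX/OX./X.O]+1* (1,2)[OXX/O.X/X.O]+1 (2,1)[OXX/O../XXO]+1
p5 O@[OXX/OX./X.O] terminal -1; root [.X./.../X.O] d6

PV length from [.X./.../X.O]: 4 plies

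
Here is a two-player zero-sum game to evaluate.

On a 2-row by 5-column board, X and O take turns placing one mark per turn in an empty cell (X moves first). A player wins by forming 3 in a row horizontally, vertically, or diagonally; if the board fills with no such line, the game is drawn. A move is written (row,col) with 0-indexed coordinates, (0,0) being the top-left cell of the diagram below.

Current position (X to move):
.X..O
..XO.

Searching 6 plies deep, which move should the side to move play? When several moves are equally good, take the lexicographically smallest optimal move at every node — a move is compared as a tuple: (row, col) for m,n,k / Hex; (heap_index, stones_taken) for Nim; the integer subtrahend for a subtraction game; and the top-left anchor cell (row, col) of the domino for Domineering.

p1 X@[.X..O/..XO.]: (0,0)[XX..O/..XO.]+0 (0,2)[.XX.O/..XO.]+1* (0,3)[.X.XO/..XO.]+0 (1,0)[.X..O/X.XO.]+1 (1,1)[.X..O/.XXO.]+1 (1,4)[.X..O/..XOX]+0
p2 O@[.XX.O/..XO.]: (0,0)[OXX.O/..XO.]-1* (0,3)[.XXOO/..XO.]-1 (1,0)[.XX.O/O.XO.]-1 (1,1)[.XX.O/.OXO.]-1 (1,4)[.XX.O/..XOO]-1
p3 X@[OXX.O/..XO.]: (0,3)[OXXXO/..XO.]+1* (1,0)[OXX.O/X.XO.]+1 (1,1)[OXX.O/.XXO.]+1 (1,4)[OXX.O/..XOX]+0
p4 O@[OXXXO/..XO.] terminal -1; root [.X..O/..XO.] d6

X's best at [.X..O/..XO.]: (0,2)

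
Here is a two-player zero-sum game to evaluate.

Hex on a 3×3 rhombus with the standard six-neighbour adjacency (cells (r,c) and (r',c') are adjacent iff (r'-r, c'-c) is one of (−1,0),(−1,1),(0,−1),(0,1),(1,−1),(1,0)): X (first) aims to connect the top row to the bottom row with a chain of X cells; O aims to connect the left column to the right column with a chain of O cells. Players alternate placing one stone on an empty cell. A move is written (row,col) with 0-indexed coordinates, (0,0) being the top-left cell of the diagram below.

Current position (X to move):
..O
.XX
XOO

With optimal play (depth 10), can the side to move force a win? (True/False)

[..O/.XX/XOO] X move#1: (0,0):+1/X.O/.XX/XOO*, (0,1):+1/.XO/.XX/XOO, (1,0):+1/..O/XXX/XOO
[X.O/.XX/XOO] O move#2: (0,1):-1/XOO/.XX/XOO*, (1,0):-1/X.O/OXX/XOO
[XOO/.XX/XOO] X move#3: (1,0):+1/XOO/XXX/XOO*
[XOO/XXX/XOO] end (terminal -1, O#4); searched ..O/.XX/XOO to 10

X winning at [..O/.XX/XOO]: True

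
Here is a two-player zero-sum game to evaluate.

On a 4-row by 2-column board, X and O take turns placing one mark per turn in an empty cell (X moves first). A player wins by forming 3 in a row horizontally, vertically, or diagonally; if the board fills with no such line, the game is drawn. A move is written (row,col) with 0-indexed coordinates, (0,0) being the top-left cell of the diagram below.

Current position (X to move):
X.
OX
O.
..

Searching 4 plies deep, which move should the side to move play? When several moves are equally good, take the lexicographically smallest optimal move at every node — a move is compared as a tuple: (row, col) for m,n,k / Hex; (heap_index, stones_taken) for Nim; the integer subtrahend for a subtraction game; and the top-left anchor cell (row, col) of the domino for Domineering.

X's best at [X./OX/O./..]: (3,0)

p1 X@[X./OX/O./..]: (0,1)[XX/OX/O./..]-1 (2,1)[X./OX/OX/..]-1 (3,0)[X./OX/O./X.]+0* (3,1)[X./OX/O./.X]-1
p2 O@[X./OX/O./X.]: (0,1)[XO/OX/O./X.]+0* (2,1)[X./OX/OO/X.]+0 (3,1)[X./OX/O./XO]+0
p3 X@[XO/OX/O./X.]: (2,1)[XO/OX/OX/X.]+0* (3,1)[XO/OX/O./XX]+0
p4 O@[XO/OX/OX/X.]: (3,1)[XO/OX/OX/XO]+0*
p5 X@[XO/OX/OX/XO] terminal +0; root [X./OX/O./..] d4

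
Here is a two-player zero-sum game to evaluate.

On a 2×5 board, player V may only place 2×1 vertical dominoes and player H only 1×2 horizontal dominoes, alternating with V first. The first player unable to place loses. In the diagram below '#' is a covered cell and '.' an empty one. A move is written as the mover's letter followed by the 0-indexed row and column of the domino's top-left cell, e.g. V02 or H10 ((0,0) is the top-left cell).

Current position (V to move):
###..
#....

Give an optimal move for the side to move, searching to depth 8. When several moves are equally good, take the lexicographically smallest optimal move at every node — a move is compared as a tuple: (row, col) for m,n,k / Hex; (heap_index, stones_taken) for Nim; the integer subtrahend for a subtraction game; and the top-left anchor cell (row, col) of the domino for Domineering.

V's best at [###../#....]: V03

p1 V@[###../#....]: V03[####./#..#.]+1* V04[###.#/#...#]-1
p2 H@[####./#..#.]: H11[####./####.]-1*
p3 V@[####./####.]: V04[#####/#####]+1*
p4 H@[#####/#####] terminal -1; root [###../#....] d8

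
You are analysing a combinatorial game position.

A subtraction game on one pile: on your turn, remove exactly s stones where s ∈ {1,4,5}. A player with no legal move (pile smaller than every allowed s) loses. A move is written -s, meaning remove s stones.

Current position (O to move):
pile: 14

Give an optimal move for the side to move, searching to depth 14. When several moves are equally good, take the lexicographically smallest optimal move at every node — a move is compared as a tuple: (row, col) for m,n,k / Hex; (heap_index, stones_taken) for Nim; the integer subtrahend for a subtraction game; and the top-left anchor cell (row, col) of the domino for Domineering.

ply 1, O at 14 | -1=-1→13; -4=+1→10*; -5=-1→9
ply 2, X at 10 | -1=-1→9*; -4=-1→6; -5=-1→5
ply 3, O at 9 | -1=+1→8*; -4=-1→5; -5=-1→4
ply 4, X at 8 | -1=-1→7*; -4=-1→4; -5=-1→3
ply 5, O at 7 | -1=-1→6; -4=-1→3; -5=+1→2*
ply 6, X at 2 | -1=-1→1*
ply 7, O at 1 | -1=+1→0*
ply 8: 0 is terminal -1 (X); from 14 depth 14

O's best at [14]: -4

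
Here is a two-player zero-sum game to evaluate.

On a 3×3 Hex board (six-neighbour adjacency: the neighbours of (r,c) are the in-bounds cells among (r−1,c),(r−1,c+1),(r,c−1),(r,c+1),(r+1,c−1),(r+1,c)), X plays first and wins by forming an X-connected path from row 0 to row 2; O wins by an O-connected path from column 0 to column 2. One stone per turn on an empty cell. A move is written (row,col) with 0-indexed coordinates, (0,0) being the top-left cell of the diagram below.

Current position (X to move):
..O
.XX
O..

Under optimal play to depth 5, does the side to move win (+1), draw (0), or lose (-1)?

value(..O/.XX/O.., X) = +1

[..O/.XX/O..] X move#1: (0,0):+1/X.O/.XX/O..*, (0,1):+1/.XO/.XX/O.., (1,0):+1/..O/XXX/O.., (2,1):-1/..O/.XX/OX., (2,2):-1/..O/.XX/O.X
[X.O/.XX/O..] O move#2: (0,1):-1/XOO/.XX/O..*, (1,0):-1/X.O/OXX/O.., (2,1):-1/X.O/.XX/OO., (2,2):-1/X.O/.XX/O.O
[XOO/.XX/O..] X move#3: (1,0):+1/XOO/XXX/O..*, (2,1):-1/XOO/.XX/OX., (2,2):-1/XOO/.XX/O.X
[XOO/XXX/O..] O move#4: (2,1):-1/XOO/XXX/OO.*, (2,2):-1/XOO/XXX/O.O
[XOO/XXX/OO.] X move#5: (2,2):+1/XOO/XXX/OOX*
[XOO/XXX/OOX] end (terminal -1, O#6); searched ..O/.XX/O.. to 5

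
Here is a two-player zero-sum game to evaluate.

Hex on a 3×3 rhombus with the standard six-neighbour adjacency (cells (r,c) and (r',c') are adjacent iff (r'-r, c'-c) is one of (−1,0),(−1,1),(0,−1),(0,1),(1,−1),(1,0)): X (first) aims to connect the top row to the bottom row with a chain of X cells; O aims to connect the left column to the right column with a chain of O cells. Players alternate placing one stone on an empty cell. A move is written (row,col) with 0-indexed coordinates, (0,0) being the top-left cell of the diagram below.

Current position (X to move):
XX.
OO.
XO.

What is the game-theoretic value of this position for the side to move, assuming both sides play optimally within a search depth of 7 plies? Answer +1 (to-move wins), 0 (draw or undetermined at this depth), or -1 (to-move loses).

ply 1, X at XX./OO./XO. | (0,2)=-1→XXX/OO./XO.*; (1,2)=-1→XX./OOX/XO.; (2,2)=-1→XX./OO./XOX
ply 2, O at XXX/OO./XO. | (1,2)=+1→XXX/OOO/XO.*; (2,2)=+1→XXX/OO./XOO
ply 3: XXX/OOO/XO. is terminal -1 (X); from XX./OO./XO. depth 7

value(XX./OO./XO., X) = -1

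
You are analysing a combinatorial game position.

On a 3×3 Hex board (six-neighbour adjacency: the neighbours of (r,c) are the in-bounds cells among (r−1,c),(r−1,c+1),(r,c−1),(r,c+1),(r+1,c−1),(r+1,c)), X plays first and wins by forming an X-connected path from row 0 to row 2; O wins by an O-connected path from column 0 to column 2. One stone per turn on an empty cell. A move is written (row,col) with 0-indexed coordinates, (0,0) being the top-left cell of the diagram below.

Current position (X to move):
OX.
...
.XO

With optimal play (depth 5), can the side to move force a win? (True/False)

X winning at [OX./.../.XO]: True

p1 X@[OX./.../.XO]: (0,2)[OXX/.../.XO]+1* (1,0)[OX./X../.XO]+1 (1,1)[OX./.X./.XO]+1 (1,2)[OX./..X/.XO]+1 (2,0)[OX./.../XXO]+1
p2 O@[OXX/.../.XO]: (1,0)[OXX/O../.XO]-1* (1,1)[OXX/.O./.XO]-1 (1,2)[OXX/..O/.XO]-1 (2,0)[OXX/.../OXO]-1
p3 X@[OXX/O../.XO]: (1,1)[OXX/OX./.XO]+1* (1,2)[OXX/O.X/.XO]+1 (2,0)[OXX/O../XXO]+1
p4 O@[OXX/OX./.XO] terminal -1; root [OX./.../.XO] d5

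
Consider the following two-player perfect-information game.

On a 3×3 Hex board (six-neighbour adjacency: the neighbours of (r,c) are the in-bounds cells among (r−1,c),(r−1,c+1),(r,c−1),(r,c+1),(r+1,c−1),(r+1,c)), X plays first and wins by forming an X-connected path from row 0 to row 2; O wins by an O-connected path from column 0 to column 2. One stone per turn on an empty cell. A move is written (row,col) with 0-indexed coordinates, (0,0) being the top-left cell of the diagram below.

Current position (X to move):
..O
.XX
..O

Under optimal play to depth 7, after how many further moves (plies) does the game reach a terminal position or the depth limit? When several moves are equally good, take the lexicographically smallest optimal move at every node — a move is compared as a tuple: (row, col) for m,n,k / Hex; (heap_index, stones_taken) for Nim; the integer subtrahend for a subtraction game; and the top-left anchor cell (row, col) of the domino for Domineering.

ply 1, X at ..O/.XX/..O | (0,0)=+1→X.O/.XX/..O*; (0,1)=+1→.XO/.XX/..O; (1,0)=+1→..O/XXX/..O; (2,0)=-1→..O/.XX/X.O; (2,1)=-1→..O/.XX/.XO
ply 2, O at X.O/.XX/..O | (0,1)=-1→XOO/.XX/..O*; (1,0)=-1→X.O/OXX/..O; (2,0)=-1→X.O/.XX/O.O; (2,1)=-1→X.O/.XX/.OO
ply 3, X at XOO/.XX/..O | (1,0)=+1→XOO/XXX/..O*; (2,0)=-1→XOO/.XX/X.O; (2,1)=-1→XOO/.XX/.XO
ply 4, O at XOO/XXX/..O | (2,0)=-1→XOO/XXX/O.O*; (2,1)=-1→XOO/XXX/.OO
ply 5, X at XOO/XXX/O.O | (2,1)=+1→XOO/XXX/OXO*
ply 6: XOO/XXX/OXO is terminal -1 (O); from ..O/.XX/..O depth 7

PV length from [..O/.XX/..O]: 5 plies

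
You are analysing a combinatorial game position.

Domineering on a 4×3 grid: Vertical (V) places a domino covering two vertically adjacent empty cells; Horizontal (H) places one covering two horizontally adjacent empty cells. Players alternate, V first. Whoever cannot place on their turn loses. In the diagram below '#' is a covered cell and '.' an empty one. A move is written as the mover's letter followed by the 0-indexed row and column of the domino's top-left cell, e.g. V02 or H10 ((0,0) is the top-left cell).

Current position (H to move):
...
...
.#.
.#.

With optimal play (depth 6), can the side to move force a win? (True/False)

[.../.../.#./.#.] H move#1: H00:-1/##./.../.#./.#.*, H01:-1/.##/.../.#./.#., H10:-1/.../##./.#./.#., H11:-1/.../.##/.#./.#.
[##./.../.#./.#.] V move#2: V02:+1/###/..#/.#./.#.*, V10:+1/##./#../##./.#., V12:+1/##./..#/.##/.#., V20:+1/##./.../##./##., V22:+1/##./.../.##/.##
[###/..#/.#./.#.] H move#3: H10:-1/###/###/.#./.#.*
[###/###/.#./.#.] V move#4: V20:+1/###/###/##./##.*, V22:+1/###/###/.##/.##
[###/###/##./##.] end (terminal -1, H#5); searched .../.../.#./.#. to 6

H winning at [.../.../.#./.#.]: False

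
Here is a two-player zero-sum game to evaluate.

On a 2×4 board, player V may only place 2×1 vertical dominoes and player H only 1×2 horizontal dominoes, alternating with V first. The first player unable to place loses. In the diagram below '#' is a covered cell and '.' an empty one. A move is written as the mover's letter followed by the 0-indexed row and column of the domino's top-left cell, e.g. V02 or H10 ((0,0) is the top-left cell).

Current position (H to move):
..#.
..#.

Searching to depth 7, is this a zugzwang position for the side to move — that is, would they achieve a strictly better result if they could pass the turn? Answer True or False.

zugzwang(..#./..#., H) = False

ply 1, H at ..#./..#. | H00=+1→###./..#.*; H10=+1→..#./###.
ply 2, V at ###./..#. | V03=-1→####/..##*
ply 3, H at ####/..## | H10=+1→####/####*
ply 4: ####/#### is terminal -1 (V); from ..#./..#. depth 7
pass branch (V moves first from the same position):
  | ply 1, V at ..#./..#. | V00=+1→#.#./#.#.*; V01=+1→.##./.##.; V03=-1→..##/..##
  | ply 2: #.#./#.#. is terminal -1 (H); from ..#./..#. depth 7
H moving scores +1; H passing scores -1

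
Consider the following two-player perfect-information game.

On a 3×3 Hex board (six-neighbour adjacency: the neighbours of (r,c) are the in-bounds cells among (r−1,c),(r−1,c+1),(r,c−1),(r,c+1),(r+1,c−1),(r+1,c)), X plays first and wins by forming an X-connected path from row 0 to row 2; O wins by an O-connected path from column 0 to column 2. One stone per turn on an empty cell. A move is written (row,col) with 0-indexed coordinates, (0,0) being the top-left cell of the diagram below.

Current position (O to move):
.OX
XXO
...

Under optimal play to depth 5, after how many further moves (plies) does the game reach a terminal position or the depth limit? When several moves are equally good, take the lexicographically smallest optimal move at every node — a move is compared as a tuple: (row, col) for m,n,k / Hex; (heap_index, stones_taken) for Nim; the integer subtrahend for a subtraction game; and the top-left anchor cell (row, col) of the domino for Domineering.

ply 1, O at .OX/XXO/... | (0,0)=-1→OOX/XXO/...*; (2,0)=-1→.OX/XXO/O..; (2,1)=-1→.OX/XXO/.O.; (2,2)=-1→.OX/XXO/..O
ply 2, X at OOX/XXO/... | (2,0)=+1→OOX/XXO/X..*; (2,1)=+1→OOX/XXO/.X.; (2,2)=+1→OOX/XXO/..X
ply 3: OOX/XXO/X.. is terminal -1 (O); from .OX/XXO/... depth 5

PV length from [.OX/XXO/...]: 2 plies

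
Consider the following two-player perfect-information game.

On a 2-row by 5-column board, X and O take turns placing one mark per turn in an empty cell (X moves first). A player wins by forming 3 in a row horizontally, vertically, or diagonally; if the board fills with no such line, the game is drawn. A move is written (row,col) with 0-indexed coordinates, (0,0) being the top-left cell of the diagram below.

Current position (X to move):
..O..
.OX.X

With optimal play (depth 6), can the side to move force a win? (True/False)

X winning at [..O../.OX.X]: True

ply 1, X at ..O../.OX.X | (0,0)=+0→X.O../.OX.X; (0,1)=+0→.XO../.OX.X; (0,3)=+0→..OX./.OX.X; (0,4)=+0→..O.X/.OX.X; (1,0)=+0→..O../XOX.X; (1,3)=+1→..O../.OXXX*
ply 2: ..O../.OXXX is terminal -1 (O); from ..O../.OX.X depth 6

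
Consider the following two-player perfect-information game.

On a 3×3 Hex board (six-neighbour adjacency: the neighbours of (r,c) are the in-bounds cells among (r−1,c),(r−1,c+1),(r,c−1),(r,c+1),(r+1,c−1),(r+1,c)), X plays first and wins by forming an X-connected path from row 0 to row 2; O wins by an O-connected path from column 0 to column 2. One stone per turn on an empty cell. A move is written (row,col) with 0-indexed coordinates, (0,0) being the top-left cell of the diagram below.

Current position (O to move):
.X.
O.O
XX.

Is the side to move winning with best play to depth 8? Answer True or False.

p1 O@[.X./O.O/XX.]: (0,0)[OX./O.O/XX.]-1 (0,2)[.XO/O.O/XX.]-1 (1,1)[.X./OOO/XX.]+1* (2,2)[.X./O.O/XXO]-1
p2 X@[.X./OOO/XX.] terminal -1; root [.X./O.O/XX.] d8

O winning at [.X./O.O/XX.]: True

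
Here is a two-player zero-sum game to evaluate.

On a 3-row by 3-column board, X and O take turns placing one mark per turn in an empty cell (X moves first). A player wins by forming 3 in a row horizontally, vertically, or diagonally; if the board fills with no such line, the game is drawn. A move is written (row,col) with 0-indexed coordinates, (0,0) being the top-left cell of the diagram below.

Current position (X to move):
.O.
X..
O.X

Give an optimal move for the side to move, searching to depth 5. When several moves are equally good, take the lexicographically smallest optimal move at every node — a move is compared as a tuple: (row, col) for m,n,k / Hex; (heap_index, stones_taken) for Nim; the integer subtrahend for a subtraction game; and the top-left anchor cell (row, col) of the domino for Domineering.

[.O./X../O.X] X move#1: (0,0):-1/XO./X../O.X, (0,2):+0/.OX/X../O.X, (1,1):+1/.O./XX./O.X*, (1,2):+1/.O./X.X/O.X, (2,1):-1/.O./X../OXX
[.O./XX./O.X] O move#2: (0,0):-1/OO./XX./O.X*, (0,2):-1/.OO/XX./O.X, (1,2):-1/.O./XXO/O.X, (2,1):-1/.O./XX./OOX
[OO./XX./O.X] X move#3: (0,2):+0/OOX/XX./O.X, (1,2):+1/OO./XXX/O.X*, (2,1):-1/OO./XX./OXX
[OO./XXX/O.X] end (terminal -1, O#4); searched .O./X../O.X to 5

X's best at [.O./X../O.X]: (1,1)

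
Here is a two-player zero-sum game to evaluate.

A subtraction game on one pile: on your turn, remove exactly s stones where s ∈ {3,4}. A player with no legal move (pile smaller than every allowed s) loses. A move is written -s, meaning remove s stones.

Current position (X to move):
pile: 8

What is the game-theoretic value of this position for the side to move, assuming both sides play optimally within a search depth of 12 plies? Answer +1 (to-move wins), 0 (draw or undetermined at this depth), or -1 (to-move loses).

p1 X@[8]: -3[5]-1* -4[4]-1
p2 O@[5]: -3[2]+1* -4[1]+1
p3 X@[2] terminal -1; root [8] d12

value(8, X) = -1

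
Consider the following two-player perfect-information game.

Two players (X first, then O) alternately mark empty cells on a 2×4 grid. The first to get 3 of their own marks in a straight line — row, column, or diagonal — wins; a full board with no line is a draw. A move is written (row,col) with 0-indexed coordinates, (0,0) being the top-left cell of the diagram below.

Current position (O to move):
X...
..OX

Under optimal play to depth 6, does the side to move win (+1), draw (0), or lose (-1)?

value(X.../..OX, O) = 0

p1 O@[X.../..OX]: (0,1)[XO../..OX]+0* (0,2)[X.O./..OX]+0 (0,3)[X..O/..OX]+0 (1,0)[X.../O.OX]+0 (1,1)[X.../.OOX]+0
p2 X@[XO../..OX]: (0,2)[XOX./..OX]+0* (0,3)[XO.X/..OX]+0 (1,0)[XO../X.OX]+0 (1,1)[XO../.XOX]+0
p3 O@[XOX./..OX]: (0,3)[XOXO/..OX]+0* (1,0)[XOX./O.OX]+0 (1,1)[XOX./.OOX]+0
p4 X@[XOXO/..OX]: (1,0)[XOXO/X.OX]+0* (1,1)[XOXO/.XOX]+0
p5 O@[XOXO/X.OX]: (1,1)[XOXO/XOOX]+0*
p6 X@[XOXO/XOOX] terminal +0; root [X.../..OX] d6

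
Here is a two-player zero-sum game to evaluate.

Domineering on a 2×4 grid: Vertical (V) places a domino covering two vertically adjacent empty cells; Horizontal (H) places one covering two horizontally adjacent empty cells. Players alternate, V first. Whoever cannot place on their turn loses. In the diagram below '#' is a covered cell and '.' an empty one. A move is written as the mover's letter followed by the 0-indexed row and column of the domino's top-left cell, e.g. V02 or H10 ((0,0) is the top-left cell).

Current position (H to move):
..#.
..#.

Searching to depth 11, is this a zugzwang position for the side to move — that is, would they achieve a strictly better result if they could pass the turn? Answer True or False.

zugzwang(..#./..#., H) = False

ply 1, H at ..#./..#. | H00=+1→###./..#.*; H10=+1→..#./###.
ply 2, V at ###./..#. | V03=-1→####/..##*
ply 3, H at ####/..## | H10=+1→####/####*
ply 4: ####/#### is terminal -1 (V); from ..#./..#. depth 11
pass branch (V moves first from the same position):
  | ply 1, V at ..#./..#. | V00=+1→#.#./#.#.*; V01=+1→.##./.##.; V03=-1→..##/..##
  | ply 2: #.#./#.#. is terminal -1 (H); from ..#./..#. depth 11
H moving scores +1; H passing scores -1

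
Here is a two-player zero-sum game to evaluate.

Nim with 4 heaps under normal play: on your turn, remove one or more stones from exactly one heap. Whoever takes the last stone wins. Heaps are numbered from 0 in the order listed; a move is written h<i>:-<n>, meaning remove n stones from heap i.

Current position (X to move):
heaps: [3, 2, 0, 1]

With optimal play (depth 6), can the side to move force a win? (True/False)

X winning at [(3,2,0,1)]: False

p1 X@[(3,2,0,1)]: h0:-1[(2,2,0,1)]-1* h0:-2[(1,2,0,1)]-1 h0:-3[(0,2,0,1)]-1 h1:-1[(3,1,0,1)]-1 h1:-2[(3,0,0,1)]-1 h3:-1[(3,2,0,0)]-1
p2 O@[(2,2,0,1)]: h0:-1[(1,2,0,1)]-1 h0:-2[(0,2,0,1)]-1 h1:-1[(2,1,0,1)]-1 h1:-2[(2,0,0,1)]-1 h3:-1[(2,2,0,0)]+1*
p3 X@[(2,2,0,0)]: h0:-1[(1,2,0,0)]-1* h0:-2[(0,2,0,0)]-1 h1:-1[(2,1,0,0)]-1 h1:-2[(2,0,0,0)]-1
p4 O@[(1,2,0,0)]: h0:-1[(0,2,0,0)]-1 h1:-1[(1,1,0,0)]+1* h1:-2[(1,0,0,0)]-1
p5 X@[(1,1,0,0)]: h0:-1[(0,1,0,0)]-1* h1:-1[(1,0,0,0)]-1
p6 O@[(0,1,0,0)]: h1:-1[(0,0,0,0)]+1*
p7 X@[(0,0,0,0)] terminal -1; root [(3,2,0,1)] d6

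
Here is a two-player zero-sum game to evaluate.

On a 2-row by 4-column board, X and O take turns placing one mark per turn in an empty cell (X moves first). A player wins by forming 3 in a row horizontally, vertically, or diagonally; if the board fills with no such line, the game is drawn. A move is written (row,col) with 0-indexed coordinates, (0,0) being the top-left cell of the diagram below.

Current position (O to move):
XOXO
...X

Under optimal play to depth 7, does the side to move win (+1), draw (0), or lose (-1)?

value(XOXO/...X, O) = 0

[XOXO/...X] O move#1: (1,0):+0/XOXO/O..X*, (1,1):+0/XOXO/.O.X, (1,2):+0/XOXO/..OX
[XOXO/O..X] X move#2: (1,1):+0/XOXO/OX.X*, (1,2):+0/XOXO/O.XX
[XOXO/OX.X] O move#3: (1,2):+0/XOXO/OXOX*
[XOXO/OXOX] end (terminal +0, X#4); searched XOXO/...X to 7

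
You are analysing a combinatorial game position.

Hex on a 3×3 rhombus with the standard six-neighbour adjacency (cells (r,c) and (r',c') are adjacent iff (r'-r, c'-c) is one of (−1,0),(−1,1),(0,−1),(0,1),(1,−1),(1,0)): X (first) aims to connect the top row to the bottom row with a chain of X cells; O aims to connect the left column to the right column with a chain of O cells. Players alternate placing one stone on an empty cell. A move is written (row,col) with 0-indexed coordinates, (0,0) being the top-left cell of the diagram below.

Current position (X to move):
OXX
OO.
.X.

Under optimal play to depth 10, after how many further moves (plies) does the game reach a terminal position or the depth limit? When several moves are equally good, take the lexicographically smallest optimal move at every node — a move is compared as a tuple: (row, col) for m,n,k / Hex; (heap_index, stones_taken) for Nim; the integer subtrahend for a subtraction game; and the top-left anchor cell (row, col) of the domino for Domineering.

ply 1, X at OXX/OO./.X. | (1,2)=+1→OXX/OOX/.X.*; (2,0)=-1→OXX/OO./XX.; (2,2)=-1→OXX/OO./.XX
ply 2: OXX/OOX/.X. is terminal -1 (O); from OXX/OO./.X. depth 10

PV length from [OXX/OO./.X.]: 1 ply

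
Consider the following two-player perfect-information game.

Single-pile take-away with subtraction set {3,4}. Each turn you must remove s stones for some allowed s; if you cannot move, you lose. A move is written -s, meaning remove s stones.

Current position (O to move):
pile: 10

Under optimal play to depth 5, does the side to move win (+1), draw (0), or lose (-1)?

value(10, O) = +1

ply 1, O at 10 | -3=+1→7*; -4=-1→6
ply 2, X at 7 | -3=-1→4*; -4=-1→3
ply 3, O at 4 | -3=+1→1*; -4=+1→0
ply 4: 1 is terminal -1 (X); from 10 depth 5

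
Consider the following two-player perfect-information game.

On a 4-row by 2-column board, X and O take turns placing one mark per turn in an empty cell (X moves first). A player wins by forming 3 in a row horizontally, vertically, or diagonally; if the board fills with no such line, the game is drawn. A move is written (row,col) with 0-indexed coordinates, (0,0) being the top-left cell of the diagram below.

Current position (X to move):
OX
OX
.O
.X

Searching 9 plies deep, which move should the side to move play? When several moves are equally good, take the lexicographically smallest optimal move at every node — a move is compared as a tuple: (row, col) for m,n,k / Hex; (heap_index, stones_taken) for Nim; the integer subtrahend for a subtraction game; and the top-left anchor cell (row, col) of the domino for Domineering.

ply 1, X at OX/OX/.O/.X | (2,0)=+0→OX/OX/XO/.X*; (3,0)=-1→OX/OX/.O/XX
ply 2, O at OX/OX/XO/.X | (3,0)=+0→OX/OX/XO/OX*
ply 3: OX/OX/XO/OX is terminal +0 (X); from OX/OX/.O/.X depth 9

X's best at [OX/OX/.O/.X]: (2,0)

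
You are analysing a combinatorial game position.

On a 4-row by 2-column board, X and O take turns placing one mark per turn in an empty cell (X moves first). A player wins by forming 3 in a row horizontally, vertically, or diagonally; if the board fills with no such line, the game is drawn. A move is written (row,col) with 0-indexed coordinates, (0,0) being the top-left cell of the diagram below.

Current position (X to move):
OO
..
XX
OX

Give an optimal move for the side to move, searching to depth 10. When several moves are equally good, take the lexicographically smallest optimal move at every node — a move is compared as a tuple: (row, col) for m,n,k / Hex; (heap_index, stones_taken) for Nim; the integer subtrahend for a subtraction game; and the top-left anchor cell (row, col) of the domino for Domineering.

X's best at [OO/../XX/OX]: (1,1)

p1 X@[OO/../XX/OX]: (1,0)[OO/X./XX/OX]+0 (1,1)[OO/.X/XX/OX]+1*
p2 O@[OO/.X/XX/OX] terminal -1; root [OO/../XX/OX] d10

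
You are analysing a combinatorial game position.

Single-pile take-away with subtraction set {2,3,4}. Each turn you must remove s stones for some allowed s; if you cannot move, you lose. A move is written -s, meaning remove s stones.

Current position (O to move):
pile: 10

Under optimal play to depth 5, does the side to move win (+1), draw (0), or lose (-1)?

[10] O move#1: -2:-1/8, -3:+1/7*, -4:+1/6
[7] X move#2: -2:-1/5*, -3:-1/4, -4:-1/3
[5] O move#3: -2:-1/3, -3:-1/2, -4:+1/1*
[1] end (terminal -1, X#4); searched 10 to 5

value(10, O) = +1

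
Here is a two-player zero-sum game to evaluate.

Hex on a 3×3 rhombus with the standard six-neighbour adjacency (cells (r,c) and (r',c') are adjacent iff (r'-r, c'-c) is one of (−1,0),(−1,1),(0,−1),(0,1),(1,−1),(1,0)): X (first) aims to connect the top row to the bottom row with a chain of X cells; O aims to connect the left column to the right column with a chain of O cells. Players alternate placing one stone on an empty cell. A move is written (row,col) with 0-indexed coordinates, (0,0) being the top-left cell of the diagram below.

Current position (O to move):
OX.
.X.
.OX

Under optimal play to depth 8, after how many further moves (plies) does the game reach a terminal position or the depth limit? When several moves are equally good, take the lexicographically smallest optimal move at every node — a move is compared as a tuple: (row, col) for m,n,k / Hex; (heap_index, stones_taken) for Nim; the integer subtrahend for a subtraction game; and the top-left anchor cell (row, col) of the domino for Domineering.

p1 O@[OX./.X./.OX]: (0,2)[OXO/.X./.OX]-1* (1,0)[OX./OX./.OX]-1 (1,2)[OX./.XO/.OX]-1 (2,0)[OX./.X./OOX]-1
p2 X@[OXO/.X./.OX]: (1,0)[OXO/XX./.OX]+1* (1,2)[OXO/.XX/.OX]+1 (2,0)[OXO/.X./XOX]+1
p3 O@[OXO/XX./.OX]: (1,2)[OXO/XXO/.OX]-1* (2,0)[OXO/XX./OOX]-1
p4 X@[OXO/XXO/.OX]: (2,0)[OXO/XXO/XOX]+1*
p5 O@[OXO/XXO/XOX] terminal -1; root [OX./.X./.OX] d8

PV length from [OX./.X./.OX]: 4 plies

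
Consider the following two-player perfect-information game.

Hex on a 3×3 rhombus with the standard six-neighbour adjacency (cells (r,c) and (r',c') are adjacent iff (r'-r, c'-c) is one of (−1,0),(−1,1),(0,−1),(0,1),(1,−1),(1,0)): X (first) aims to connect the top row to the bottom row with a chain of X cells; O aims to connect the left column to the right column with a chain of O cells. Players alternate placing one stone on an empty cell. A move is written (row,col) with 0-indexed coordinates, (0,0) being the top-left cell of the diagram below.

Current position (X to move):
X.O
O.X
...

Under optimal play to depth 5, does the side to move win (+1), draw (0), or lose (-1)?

value(X.O/O.X/..., X) = -1

p1 X@[X.O/O.X/...]: (0,1)[XXO/O.X/...]-1* (1,1)[X.O/OXX/...]-1 (2,0)[X.O/O.X/X..]-1 (2,1)[X.O/O.X/.X.]-1 (2,2)[X.O/O.X/..X]-1
p2 O@[XXO/O.X/...]: (1,1)[XXO/OOX/...]+1* (2,0)[XXO/O.X/O..]-1 (2,1)[XXO/O.X/.O.]-1 (2,2)[XXO/O.X/..O]-1
p3 X@[XXO/OOX/...] terminal -1; root [X.O/O.X/...] d5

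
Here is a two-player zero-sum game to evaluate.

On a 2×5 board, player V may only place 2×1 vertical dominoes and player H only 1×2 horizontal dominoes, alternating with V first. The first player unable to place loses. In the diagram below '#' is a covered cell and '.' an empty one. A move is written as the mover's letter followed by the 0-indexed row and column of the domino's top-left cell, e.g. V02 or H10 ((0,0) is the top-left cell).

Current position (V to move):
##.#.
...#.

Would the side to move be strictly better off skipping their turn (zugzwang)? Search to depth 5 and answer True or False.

zugzwang(##.#./...#., V) = False

p1 V@[##.#./...#.]: V02[####./..##.]+1* V04[##.##/...##]-1
p2 H@[####./..##.]: H10[####./####.]-1*
p3 V@[####./####.]: V04[#####/#####]+1*
p4 H@[#####/#####] terminal -1; root [##.#./...#.] d5
if V skipped the turn, H would face:
~ p1 H@[##.#./...#.]: H10[##.#./##.#.]-1* H11[##.#./.###.]-1
~ p2 V@[##.#./##.#.]: V02[####./####.]+1* V04[##.##/##.##]+1
~ p3 H@[####./####.] terminal -1; root [##.#./...#.] d5
compare (V): move=+1 vs pass=+1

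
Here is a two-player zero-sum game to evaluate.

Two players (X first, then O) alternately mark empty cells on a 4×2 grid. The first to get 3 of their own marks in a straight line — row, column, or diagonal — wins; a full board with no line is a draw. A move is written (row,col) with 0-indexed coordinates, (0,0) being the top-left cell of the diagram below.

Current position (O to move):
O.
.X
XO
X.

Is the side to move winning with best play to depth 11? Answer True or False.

O winning at [O./.X/XO/X.]: False

ply 1, O at O./.X/XO/X. | (0,1)=-1→OO/.X/XO/X.; (1,0)=+0→O./OX/XO/X.*; (3,1)=-1→O./.X/XO/XO
ply 2, X at O./OX/XO/X. | (0,1)=+0→OX/OX/XO/X.*; (3,1)=+0→O./OX/XO/XX
ply 3, O at OX/OX/XO/X. | (3,1)=+0→OX/OX/XO/XO*
ply 4: OX/OX/XO/XO is terminal +0 (X); from O./.X/XO/X. depth 11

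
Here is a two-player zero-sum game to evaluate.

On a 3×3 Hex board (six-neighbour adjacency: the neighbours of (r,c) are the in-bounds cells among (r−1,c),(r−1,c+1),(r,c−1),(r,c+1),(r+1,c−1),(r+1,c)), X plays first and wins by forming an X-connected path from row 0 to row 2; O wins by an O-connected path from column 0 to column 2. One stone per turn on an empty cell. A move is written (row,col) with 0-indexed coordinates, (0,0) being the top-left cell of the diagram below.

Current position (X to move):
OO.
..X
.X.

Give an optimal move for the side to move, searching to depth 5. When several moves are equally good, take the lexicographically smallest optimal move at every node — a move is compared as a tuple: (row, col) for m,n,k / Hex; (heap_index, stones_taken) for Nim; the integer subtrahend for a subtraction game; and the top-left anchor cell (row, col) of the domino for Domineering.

[OO./..X/.X.] X move#1: (0,2):+1/OOX/..X/.X.*, (1,0):-1/OO./X.X/.X., (1,1):-1/OO./.XX/.X., (2,0):-1/OO./..X/XX., (2,2):-1/OO./..X/.XX
[OOX/..X/.X.] end (terminal -1, O#2); searched OO./..X/.X. to 5

X's best at [OO./..X/.X.]: (0,2)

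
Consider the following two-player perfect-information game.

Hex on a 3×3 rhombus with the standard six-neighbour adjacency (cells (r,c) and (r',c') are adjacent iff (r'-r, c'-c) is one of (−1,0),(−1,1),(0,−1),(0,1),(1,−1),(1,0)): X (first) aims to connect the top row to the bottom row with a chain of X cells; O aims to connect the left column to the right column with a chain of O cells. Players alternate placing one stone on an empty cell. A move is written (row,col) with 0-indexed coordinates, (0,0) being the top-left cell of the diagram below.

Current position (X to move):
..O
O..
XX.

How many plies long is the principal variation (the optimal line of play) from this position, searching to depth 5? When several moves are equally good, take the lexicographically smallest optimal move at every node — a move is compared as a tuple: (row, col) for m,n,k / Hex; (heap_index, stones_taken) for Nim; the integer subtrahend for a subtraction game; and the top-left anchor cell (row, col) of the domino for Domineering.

PV length from [..O/O../XX.]: 2 plies

ply 1, X at ..O/O../XX. | (0,0)=-1→X.O/O../XX.*; (0,1)=-1→.XO/O../XX.; (1,1)=-1→..O/OX./XX.; (1,2)=-1→..O/O.X/XX.; (2,2)=-1→..O/O../XXX
ply 2, O at X.O/O../XX. | (0,1)=+1→XOO/O../XX.*; (1,1)=+1→X.O/OO./XX.; (1,2)=+1→X.O/O.O/XX.; (2,2)=+1→X.O/O../XXO
ply 3: XOO/O../XX. is terminal -1 (X); from ..O/O../XX. depth 5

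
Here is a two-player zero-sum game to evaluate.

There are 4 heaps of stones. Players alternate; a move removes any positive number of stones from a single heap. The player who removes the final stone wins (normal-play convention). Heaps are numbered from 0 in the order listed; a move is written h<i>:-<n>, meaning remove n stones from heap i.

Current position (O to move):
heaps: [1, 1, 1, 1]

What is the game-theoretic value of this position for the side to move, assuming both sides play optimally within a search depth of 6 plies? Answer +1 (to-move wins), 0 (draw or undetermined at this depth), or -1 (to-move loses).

value((1,1,1,1), O) = -1

[(1,1,1,1)] O move#1: h0:-1:-1/(0,1,1,1)*, h1:-1:-1/(1,0,1,1), h2:-1:-1/(1,1,0,1), h3:-1:-1/(1,1,1,0)
[(0,1,1,1)] X move#2: h1:-1:+1/(0,0,1,1)*, h2:-1:+1/(0,1,0,1), h3:-1:+1/(0,1,1,0)
[(0,0,1,1)] O move#3: h2:-1:-1/(0,0,0,1)*, h3:-1:-1/(0,0,1,0)
[(0,0,0,1)] X move#4: h3:-1:+1/(0,0,0,0)*
[(0,0,0,0)] end (terminal -1, O#5); searched (1,1,1,1) to 6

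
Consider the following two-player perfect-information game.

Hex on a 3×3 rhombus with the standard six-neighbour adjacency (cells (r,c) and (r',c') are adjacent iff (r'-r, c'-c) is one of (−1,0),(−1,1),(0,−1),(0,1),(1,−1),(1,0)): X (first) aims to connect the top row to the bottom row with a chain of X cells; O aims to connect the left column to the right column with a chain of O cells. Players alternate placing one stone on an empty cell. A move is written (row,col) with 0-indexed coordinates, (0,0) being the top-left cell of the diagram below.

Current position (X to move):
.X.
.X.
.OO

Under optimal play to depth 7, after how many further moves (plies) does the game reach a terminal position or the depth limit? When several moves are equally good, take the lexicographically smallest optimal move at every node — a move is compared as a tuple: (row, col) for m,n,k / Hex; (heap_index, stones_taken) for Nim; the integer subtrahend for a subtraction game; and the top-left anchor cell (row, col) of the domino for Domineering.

ply 1, X at .X./.X./.OO | (0,0)=-1→XX./.X./.OO; (0,2)=-1→.XX/.X./.OO; (1,0)=-1→.X./XX./.OO; (1,2)=-1→.X./.XX/.OO; (2,0)=+1→.X./.X./XOO*
ply 2: .X./.X./XOO is terminal -1 (O); from .X./.X./.OO depth 7

PV length from [.X./.X./.OO]: 1 ply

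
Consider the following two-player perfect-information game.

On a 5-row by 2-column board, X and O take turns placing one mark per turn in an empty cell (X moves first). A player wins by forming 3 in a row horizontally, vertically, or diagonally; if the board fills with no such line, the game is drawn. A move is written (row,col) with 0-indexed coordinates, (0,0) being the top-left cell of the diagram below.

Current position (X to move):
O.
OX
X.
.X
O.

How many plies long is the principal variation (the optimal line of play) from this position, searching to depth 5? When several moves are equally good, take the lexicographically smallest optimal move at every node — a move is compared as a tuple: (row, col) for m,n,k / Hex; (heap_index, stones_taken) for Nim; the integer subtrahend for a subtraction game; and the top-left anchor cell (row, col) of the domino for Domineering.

PV length from [O./OX/X./.X/O.]: 1 ply

p1 X@[O./OX/X./.X/O.]: (0,1)[OX/OX/X./.X/O.]+0 (2,1)[O./OX/XX/.X/O.]+1* (3,0)[O./OX/X./XX/O.]+0 (4,1)[O./OX/X./.X/OX]+0
p2 O@[O./OX/XX/.X/O.] terminal -1; root [O./OX/X./.X/O.] d5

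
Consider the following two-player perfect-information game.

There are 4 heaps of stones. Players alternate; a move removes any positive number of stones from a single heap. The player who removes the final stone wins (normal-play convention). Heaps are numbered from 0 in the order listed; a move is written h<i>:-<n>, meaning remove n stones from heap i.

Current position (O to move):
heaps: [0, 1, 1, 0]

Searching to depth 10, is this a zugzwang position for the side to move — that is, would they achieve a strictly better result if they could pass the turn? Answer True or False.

zugzwang((0,1,1,0), O) = True

ply 1, O at (0,1,1,0) | h1:-1=-1→(0,0,1,0)*; h2:-1=-1→(0,1,0,0)
ply 2, X at (0,0,1,0) | h2:-1=+1→(0,0,0,0)*
ply 3: (0,0,0,0) is terminal -1 (O); from (0,1,1,0) depth 10
suppose O passes — search the same position with X to move:
pass> ply 1, X at (0,1,1,0) | h1:-1=-1→(0,0,1,0)*; h2:-1=-1→(0,1,0,0)
pass> ply 2, O at (0,0,1,0) | h2:-1=+1→(0,0,0,0)*
pass> ply 3: (0,0,0,0) is terminal -1 (X); from (0,1,1,0) depth 10
for O: play -1, pass +1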